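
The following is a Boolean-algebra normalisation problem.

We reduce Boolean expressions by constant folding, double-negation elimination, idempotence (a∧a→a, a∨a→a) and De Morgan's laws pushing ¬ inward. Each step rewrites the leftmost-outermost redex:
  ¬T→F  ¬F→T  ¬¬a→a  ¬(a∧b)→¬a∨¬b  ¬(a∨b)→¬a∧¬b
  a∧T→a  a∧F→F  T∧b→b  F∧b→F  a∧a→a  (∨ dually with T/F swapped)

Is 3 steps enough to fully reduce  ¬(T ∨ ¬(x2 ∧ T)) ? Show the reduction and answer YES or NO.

Answer: YES — reaches normal form F in 3 ≤ 3 steps

Working:
  start: ¬(T ∨ ¬(x2 ∧ T))
  [1] ¬T ∧ ¬¬(x2 ∧ T)
  [2] F ∧ ¬¬(x2 ∧ T)
  [3] F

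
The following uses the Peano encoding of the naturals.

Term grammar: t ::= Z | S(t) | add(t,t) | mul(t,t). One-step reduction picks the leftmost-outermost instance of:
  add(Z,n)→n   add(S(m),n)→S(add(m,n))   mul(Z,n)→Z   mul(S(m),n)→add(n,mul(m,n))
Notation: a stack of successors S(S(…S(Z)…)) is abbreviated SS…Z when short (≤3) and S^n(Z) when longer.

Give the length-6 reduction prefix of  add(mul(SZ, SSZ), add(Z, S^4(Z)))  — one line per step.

  start: add(mul(SZ, SSZ), add(Z, S^4(Z)))
  →1  add(add(SSZ, mul(Z, SSZ)), add(Z, S^4(Z)))
  →2  add(S(add(SZ, mul(Z, SSZ))), add(Z, S^4(Z)))
  →3  S(add(add(SZ, mul(Z, SSZ)), add(Z, S^4(Z))))
  →4  S(add(S(add(Z, mul(Z, SSZ))), add(Z, S^4(Z))))
  →5  S(S(add(add(Z, mul(Z, SSZ)), add(Z, S^4(Z)))))
  →6  S(S(add(mul(Z, SSZ), add(Z, S^4(Z)))))

Answer: after 6 steps: S(S(add(mul(Z, SSZ), add(Z, S^4(Z)))))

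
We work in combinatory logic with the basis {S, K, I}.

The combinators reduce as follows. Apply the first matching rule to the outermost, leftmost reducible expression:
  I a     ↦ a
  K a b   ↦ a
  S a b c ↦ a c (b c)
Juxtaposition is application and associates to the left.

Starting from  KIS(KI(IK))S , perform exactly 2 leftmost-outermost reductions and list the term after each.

Answer: after 2 steps: KI(IK)S

Derivation:
  start: KIS(KI(IK))S
  [1] I(KI(IK))S
  [2] KI(IK)S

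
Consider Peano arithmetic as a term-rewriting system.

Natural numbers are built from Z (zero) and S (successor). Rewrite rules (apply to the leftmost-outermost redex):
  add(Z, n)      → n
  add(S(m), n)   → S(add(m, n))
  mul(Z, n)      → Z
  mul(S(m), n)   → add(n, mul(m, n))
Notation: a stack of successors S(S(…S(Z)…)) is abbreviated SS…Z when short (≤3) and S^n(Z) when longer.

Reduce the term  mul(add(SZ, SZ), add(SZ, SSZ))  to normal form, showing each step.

Answer: normal form = S^6(Z)  (in 17 steps)

Reduction:
  start: mul(add(SZ, SZ), add(SZ, SSZ))
  step 1: mul(S(add(Z, SZ)), add(SZ, SSZ))
  step 2: add(add(SZ, SSZ), mul(add(Z, SZ), add(SZ, SSZ)))
  step 3: add(S(add(Z, SSZ)), mul(add(Z, SZ), add(SZ, SSZ)))
  step 4: S(add(add(Z, SSZ), mul(add(Z, SZ), add(SZ, SSZ))))
  step 5: S(add(SSZ, mul(add(Z, SZ), add(SZ, SSZ))))
  step 6: S(S(add(SZ, mul(add(Z, SZ), add(SZ, SSZ)))))
  step 7: S(S(S(add(Z, mul(add(Z, SZ), add(SZ, SSZ))))))
  step 8: S(S(S(mul(add(Z, SZ), add(SZ, SSZ)))))
  step 9: S(S(S(mul(SZ, add(SZ, SSZ)))))
  step 10: S(S(S(add(add(SZ, SSZ), mul(Z, add(SZ, SSZ))))))
  step 11: S(S(S(add(S(add(Z, SSZ)), mul(Z, add(SZ, SSZ))))))
  step 12: S(S(S(S(add(add(Z, SSZ), mul(Z, add(SZ, SSZ)))))))
  step 13: S(S(S(S(add(SSZ, mul(Z, add(SZ, SSZ)))))))
  step 14: S(S(S(S(S(add(SZ, mul(Z, add(SZ, SSZ))))))))
  step 15: S(S(S(S(S(S(add(Z, mul(Z, add(SZ, SSZ)))))))))
  step 16: S(S(S(S(S(S(mul(Z, add(SZ, SSZ))))))))
  step 17: S^6(Z)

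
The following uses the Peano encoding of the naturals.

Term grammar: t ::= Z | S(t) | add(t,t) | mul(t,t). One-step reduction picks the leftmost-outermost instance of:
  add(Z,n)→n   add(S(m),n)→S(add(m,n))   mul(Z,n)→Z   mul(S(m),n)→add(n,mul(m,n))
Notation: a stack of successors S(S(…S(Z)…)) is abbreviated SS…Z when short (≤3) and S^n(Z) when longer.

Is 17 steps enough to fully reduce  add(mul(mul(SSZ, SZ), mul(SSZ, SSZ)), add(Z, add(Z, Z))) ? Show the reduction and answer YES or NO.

  start: add(mul(mul(SSZ, SZ), mul(SSZ, SSZ)), add(Z, add(Z, Z)))
  →1  add(mul(add(SZ, mul(SZ, SZ)), mul(SSZ, SSZ)), add(Z, add(Z, Z)))
  →2  add(mul(S(add(Z, mul(SZ, SZ))), mul(SSZ, SSZ)), add(Z, add(Z, Z)))
  →3  add(add(mul(SSZ, SSZ), mul(add(Z, mul(SZ, SZ)), mul(SSZ, SSZ))), add(Z, add(Z, Z)))
  →4  add(add(add(SSZ, mul(SZ, SSZ)), mul(add(Z, mul(SZ, SZ)), mul(SSZ, SSZ))), add(Z, add(Z, Z)))
  →5  add(add(S(add(SZ, mul(SZ, SSZ))), mul(add(Z, mul(SZ, SZ)), mul(SSZ, SSZ))), add(Z, add(Z, Z)))
  →6  add(S(add(add(SZ, mul(SZ, SSZ)), mul(add(Z, mul(SZ, SZ)), mul(SSZ, SSZ)))), add(Z, add(Z, Z)))
  →7  S(add(add(add(SZ, mul(SZ, SSZ)), mul(add(Z, mul(SZ, SZ)), mul(SSZ, SSZ))), add(Z, add(Z, Z))))
  →8  S(add(add(S(add(Z, mul(SZ, SSZ))), mul(add(Z, mul(SZ, SZ)), mul(SSZ, SSZ))), add(Z, add(Z, Z))))
  →9  S(add(S(add(add(Z, mul(SZ, SSZ)), mul(add(Z, mul(SZ, SZ)), mul(SSZ, SSZ)))), add(Z, add(Z, Z))))
  →10  S(S(add(add(add(Z, mul(SZ, SSZ)), mul(add(Z, mul(SZ, SZ)), mul(SSZ, SSZ))), add(Z, add(Z, Z)))))
  →11  S(S(add(add(mul(SZ, SSZ), mul(add(Z, mul(SZ, SZ)), mul(SSZ, SSZ))), add(Z, add(Z, Z)))))
  →12  S(S(add(add(add(SSZ, mul(Z, SSZ)), mul(add(Z, mul(SZ, SZ)), mul(SSZ, SSZ))), add(Z, add(Z, Z)))))
  →13  S(S(add(add(S(add(SZ, mul(Z, SSZ))), mul(add(Z, mul(SZ, SZ)), mul(SSZ, SSZ))), add(Z, add(Z, Z)))))
  →14  S(S(add(S(add(add(SZ, mul(Z, SSZ)), mul(add(Z, mul(SZ, SZ)), mul(SSZ, SSZ)))), add(Z, add(Z, Z)))))
  →15  S(S(S(add(add(add(SZ, mul(Z, SSZ)), mul(add(Z, mul(SZ, SZ)), mul(SSZ, SSZ))), add(Z, add(Z, Z))))))
  →16  S(S(S(add(add(S(add(Z, mul(Z, SSZ))), mul(add(Z, mul(SZ, SZ)), mul(SSZ, SSZ))), add(Z, add(Z, Z))))))
  →17  S(S(S(add(S(add(add(Z, mul(Z, SSZ)), mul(add(Z, mul(SZ, SZ)), mul(SSZ, SSZ)))), add(Z, add(Z, Z))))))

Answer: NO — after 17 steps the term is S(S(S(add(S(add(add(Z, mul(Z, SSZ)), mul(add(Z, mul(SZ, SZ)), mul(SSZ, SSZ)))), add(Z, add(Z, Z)))))), not yet normal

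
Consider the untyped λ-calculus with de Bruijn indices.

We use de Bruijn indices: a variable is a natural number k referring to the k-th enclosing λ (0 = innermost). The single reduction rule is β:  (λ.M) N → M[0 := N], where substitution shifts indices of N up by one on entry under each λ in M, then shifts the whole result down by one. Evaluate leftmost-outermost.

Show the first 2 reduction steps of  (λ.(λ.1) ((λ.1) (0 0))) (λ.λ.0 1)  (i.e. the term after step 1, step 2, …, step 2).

Answer: after 2 steps: λ.λ.0 1

Reduction:
  start: (λ.(λ.1) ((λ.1) (0 0))) (λ.λ.0 1)
  →1  (λ.λ.λ.0 1) ((λ.λ.λ.0 1) ((λ.λ.0 1) (λ.λ.0 1)))
  →2  λ.λ.0 1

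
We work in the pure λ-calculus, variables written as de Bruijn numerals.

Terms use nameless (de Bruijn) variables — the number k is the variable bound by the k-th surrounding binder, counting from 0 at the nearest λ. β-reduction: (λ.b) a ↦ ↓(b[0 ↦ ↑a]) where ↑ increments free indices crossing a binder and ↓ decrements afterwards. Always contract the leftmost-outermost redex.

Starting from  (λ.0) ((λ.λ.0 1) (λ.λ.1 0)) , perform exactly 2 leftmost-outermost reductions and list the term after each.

Answer: after 2 steps: λ.0 (λ.λ.1 0)

Reduction:
  start: (λ.0) ((λ.λ.0 1) (λ.λ.1 0))
  step 1: (λ.λ.0 1) (λ.λ.1 0)
  step 2: λ.0 (λ.λ.1 0)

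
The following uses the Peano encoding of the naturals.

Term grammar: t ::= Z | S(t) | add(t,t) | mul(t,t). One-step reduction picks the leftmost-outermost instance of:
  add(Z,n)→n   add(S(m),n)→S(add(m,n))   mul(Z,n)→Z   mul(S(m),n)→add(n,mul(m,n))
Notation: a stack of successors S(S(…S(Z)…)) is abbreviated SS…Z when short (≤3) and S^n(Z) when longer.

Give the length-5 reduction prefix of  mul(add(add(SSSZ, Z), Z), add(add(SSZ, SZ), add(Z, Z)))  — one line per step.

  start: mul(add(add(SSSZ, Z), Z), add(add(SSZ, SZ), add(Z, Z)))
  step 1: mul(add(S(add(SSZ, Z)), Z), add(add(SSZ, SZ), add(Z, Z)))
  step 2: mul(S(add(add(SSZ, Z), Z)), add(add(SSZ, SZ), add(Z, Z)))
  step 3: add(add(add(SSZ, SZ), add(Z, Z)), mul(add(add(SSZ, Z), Z), add(add(SSZ, SZ), add(Z, Z))))
  step 4: add(add(S(add(SZ, SZ)), add(Z, Z)), mul(add(add(SSZ, Z), Z), add(add(SSZ, SZ), add(Z, Z))))
  step 5: add(S(add(add(SZ, SZ), add(Z, Z))), mul(add(add(SSZ, Z), Z), add(add(SSZ, SZ), add(Z, Z))))

Answer: after 5 steps: add(S(add(add(SZ, SZ), add(Z, Z))), mul(add(add(SSZ, Z), Z), add(add(SSZ, SZ), add(Z, Z))))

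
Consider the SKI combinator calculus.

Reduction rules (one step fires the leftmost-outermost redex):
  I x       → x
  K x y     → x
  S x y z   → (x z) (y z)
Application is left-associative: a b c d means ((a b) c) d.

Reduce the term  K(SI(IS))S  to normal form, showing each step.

Answer: normal form = SIS  (in 2 steps)

Reduction:
  start: K(SI(IS))S
  →1  SI(IS)
  →2  SIS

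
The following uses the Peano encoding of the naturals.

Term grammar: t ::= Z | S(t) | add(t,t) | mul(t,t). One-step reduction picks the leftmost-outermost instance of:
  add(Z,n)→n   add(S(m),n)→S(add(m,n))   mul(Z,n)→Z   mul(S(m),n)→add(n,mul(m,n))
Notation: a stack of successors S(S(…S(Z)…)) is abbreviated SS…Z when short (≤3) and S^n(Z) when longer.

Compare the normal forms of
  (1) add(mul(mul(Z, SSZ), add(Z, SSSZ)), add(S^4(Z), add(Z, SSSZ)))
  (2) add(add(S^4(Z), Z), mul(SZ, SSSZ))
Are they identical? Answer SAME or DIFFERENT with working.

Answer: SAME — A ⇓ S^7(Z), B ⇓ S^7(Z)

Working:
Term A:
  start: add(mul(mul(Z, SSZ), add(Z, SSSZ)), add(S^4(Z), add(Z, SSSZ)))
  [1] add(mul(Z, add(Z, SSSZ)), add(S^4(Z), add(Z, SSSZ)))
  [2] add(Z, add(S^4(Z), add(Z, SSSZ)))
  [3] add(S^4(Z), add(Z, SSSZ))
  [4] S(add(SSSZ, add(Z, SSSZ)))
  [5] S(S(add(SSZ, add(Z, SSSZ))))
  [6] S(S(S(add(SZ, add(Z, SSSZ)))))
  [7] S(S(S(S(add(Z, add(Z, SSSZ))))))
  [8] S(S(S(S(add(Z, SSSZ)))))
  [9] S^7(Z)

Term B:
  start: add(add(S^4(Z), Z), mul(SZ, SSSZ))
  [1] add(S(add(SSSZ, Z)), mul(SZ, SSSZ))
  [2] S(add(add(SSSZ, Z), mul(SZ, SSSZ)))
  [3] S(add(S(add(SSZ, Z)), mul(SZ, SSSZ)))
  [4] S(S(add(add(SSZ, Z), mul(SZ, SSSZ))))
  [5] S(S(add(S(add(SZ, Z)), mul(SZ, SSSZ))))
  [6] S(S(S(add(add(SZ, Z), mul(SZ, SSSZ)))))
  [7] S(S(S(add(S(add(Z, Z)), mul(SZ, SSSZ)))))
  [8] S(S(S(S(add(add(Z, Z), mul(SZ, SSSZ))))))
  [9] S(S(S(S(add(Z, mul(SZ, SSSZ))))))
  [10] S(S(S(S(mul(SZ, SSSZ)))))
  [11] S(S(S(S(add(SSSZ, mul(Z, SSSZ))))))
  [12] S(S(S(S(S(add(SSZ, mul(Z, SSSZ)))))))
  [13] S(S(S(S(S(S(add(SZ, mul(Z, SSSZ))))))))
  [14] S(S(S(S(S(S(S(add(Z, mul(Z, SSSZ)))))))))
  [15] S(S(S(S(S(S(S(mul(Z, SSSZ))))))))
  [16] S^7(Z)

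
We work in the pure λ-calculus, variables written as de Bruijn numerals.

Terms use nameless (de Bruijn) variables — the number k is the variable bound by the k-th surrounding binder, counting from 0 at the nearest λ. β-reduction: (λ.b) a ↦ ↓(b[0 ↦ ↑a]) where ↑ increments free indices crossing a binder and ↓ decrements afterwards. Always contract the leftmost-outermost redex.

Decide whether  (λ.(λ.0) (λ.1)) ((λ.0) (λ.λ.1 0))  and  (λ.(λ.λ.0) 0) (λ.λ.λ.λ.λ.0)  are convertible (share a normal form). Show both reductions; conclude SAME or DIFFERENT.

Term A:
  start: (λ.(λ.0) (λ.1)) ((λ.0) (λ.λ.1 0))
  step 1: (λ.0) (λ.(λ.0) (λ.λ.1 0))
  step 2: λ.(λ.0) (λ.λ.1 0)
  step 3: λ.λ.λ.1 0

Term B:
  start: (λ.(λ.λ.0) 0) (λ.λ.λ.λ.λ.0)
  step 1: (λ.λ.0) (λ.λ.λ.λ.λ.0)
  step 2: λ.0

Answer: DIFFERENT — A ⇓ λ.λ.λ.1 0, B ⇓ λ.0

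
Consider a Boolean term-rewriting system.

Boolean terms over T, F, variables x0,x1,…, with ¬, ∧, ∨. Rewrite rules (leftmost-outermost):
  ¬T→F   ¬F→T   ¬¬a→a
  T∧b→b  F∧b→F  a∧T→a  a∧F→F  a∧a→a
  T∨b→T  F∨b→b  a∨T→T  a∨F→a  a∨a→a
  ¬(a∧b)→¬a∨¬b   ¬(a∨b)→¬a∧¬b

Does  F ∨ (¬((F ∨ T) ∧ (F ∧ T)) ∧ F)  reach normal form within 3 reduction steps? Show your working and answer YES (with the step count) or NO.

  start: F ∨ (¬((F ∨ T) ∧ (F ∧ T)) ∧ F)
  [1] ¬((F ∨ T) ∧ (F ∧ T)) ∧ F
  [2] F

Answer: YES — reaches normal form F in 2 ≤ 3 steps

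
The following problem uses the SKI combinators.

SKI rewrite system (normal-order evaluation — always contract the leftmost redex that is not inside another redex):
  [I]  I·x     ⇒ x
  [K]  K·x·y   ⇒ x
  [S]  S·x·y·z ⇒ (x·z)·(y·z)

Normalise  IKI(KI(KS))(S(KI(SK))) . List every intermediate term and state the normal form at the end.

Answer: normal form = SI  (in 4 steps)

Reduction:
  start: IKI(KI(KS))(S(KI(SK)))
  [1] KI(KI(KS))(S(KI(SK)))
  [2] I(S(KI(SK)))
  [3] S(KI(SK))
  [4] SI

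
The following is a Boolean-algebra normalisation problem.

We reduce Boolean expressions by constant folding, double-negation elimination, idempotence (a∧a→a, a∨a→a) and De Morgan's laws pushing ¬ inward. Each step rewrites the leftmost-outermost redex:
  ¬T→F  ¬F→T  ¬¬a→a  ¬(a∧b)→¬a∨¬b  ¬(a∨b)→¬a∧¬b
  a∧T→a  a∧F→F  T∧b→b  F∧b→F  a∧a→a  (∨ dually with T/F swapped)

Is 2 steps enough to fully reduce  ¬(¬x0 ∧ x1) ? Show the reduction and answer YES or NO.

Answer: YES — reaches normal form x0 ∨ ¬x1 in 2 ≤ 2 steps

Reduction:
  start: ¬(¬x0 ∧ x1)
  step 1: ¬¬x0 ∨ ¬x1
  step 2: x0 ∨ ¬x1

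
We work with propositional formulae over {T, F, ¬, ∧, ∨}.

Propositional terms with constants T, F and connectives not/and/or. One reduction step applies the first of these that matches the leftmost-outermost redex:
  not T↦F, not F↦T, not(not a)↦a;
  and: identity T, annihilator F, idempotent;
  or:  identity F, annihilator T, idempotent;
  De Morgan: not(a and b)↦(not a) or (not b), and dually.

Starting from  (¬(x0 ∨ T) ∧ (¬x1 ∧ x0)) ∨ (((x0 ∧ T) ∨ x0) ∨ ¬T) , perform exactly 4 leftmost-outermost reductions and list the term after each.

Answer: after 4 steps: F ∨ (((x0 ∧ T) ∨ x0) ∨ ¬T)

Reduction:
  start: (¬(x0 ∨ T) ∧ (¬x1 ∧ x0)) ∨ (((x0 ∧ T) ∨ x0) ∨ ¬T)
  [1] ((¬x0 ∧ ¬T) ∧ (¬x1 ∧ x0)) ∨ (((x0 ∧ T) ∨ x0) ∨ ¬T)
  [2] ((¬x0 ∧ F) ∧ (¬x1 ∧ x0)) ∨ (((x0 ∧ T) ∨ x0) ∨ ¬T)
  [3] (F ∧ (¬x1 ∧ x0)) ∨ (((x0 ∧ T) ∨ x0) ∨ ¬T)
  [4] F ∨ (((x0 ∧ T) ∨ x0) ∨ ¬T)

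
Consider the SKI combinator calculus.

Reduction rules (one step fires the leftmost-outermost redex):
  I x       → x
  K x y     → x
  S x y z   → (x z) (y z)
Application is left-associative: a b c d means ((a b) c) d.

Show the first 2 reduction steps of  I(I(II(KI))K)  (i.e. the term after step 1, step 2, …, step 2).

Answer: after 2 steps: II(KI)K

Reduction:
  start: I(I(II(KI))K)
  →1  I(II(KI))K
  →2  II(KI)K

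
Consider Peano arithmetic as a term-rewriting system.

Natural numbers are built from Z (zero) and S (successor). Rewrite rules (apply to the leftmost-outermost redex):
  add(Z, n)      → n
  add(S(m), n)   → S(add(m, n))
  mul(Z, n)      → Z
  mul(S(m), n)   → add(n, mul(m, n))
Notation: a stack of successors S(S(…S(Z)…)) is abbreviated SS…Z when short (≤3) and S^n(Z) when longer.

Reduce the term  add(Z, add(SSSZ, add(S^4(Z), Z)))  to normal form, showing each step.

  start: add(Z, add(SSSZ, add(S^4(Z), Z)))
  step 1: add(SSSZ, add(S^4(Z), Z))
  step 2: S(add(SSZ, add(S^4(Z), Z)))
  step 3: S(S(add(SZ, add(S^4(Z), Z))))
  step 4: S(S(S(add(Z, add(S^4(Z), Z)))))
  step 5: S(S(S(add(S^4(Z), Z))))
  step 6: S(S(S(S(add(SSSZ, Z)))))
  step 7: S(S(S(S(S(add(SSZ, Z))))))
  step 8: S(S(S(S(S(S(add(SZ, Z)))))))
  step 9: S(S(S(S(S(S(S(add(Z, Z))))))))
  step 10: S^7(Z)

Answer: normal form = S^7(Z)  (in 10 steps)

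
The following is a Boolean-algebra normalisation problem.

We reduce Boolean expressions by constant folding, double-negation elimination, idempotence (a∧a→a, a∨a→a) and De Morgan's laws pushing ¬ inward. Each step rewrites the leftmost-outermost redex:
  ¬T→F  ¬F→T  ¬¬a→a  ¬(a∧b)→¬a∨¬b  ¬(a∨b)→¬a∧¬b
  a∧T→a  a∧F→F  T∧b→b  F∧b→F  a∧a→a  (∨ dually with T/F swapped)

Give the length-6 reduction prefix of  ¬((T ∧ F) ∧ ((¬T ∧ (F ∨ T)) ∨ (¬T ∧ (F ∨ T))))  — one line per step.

Answer: after 6 steps: T

Working:
  start: ¬((T ∧ F) ∧ ((¬T ∧ (F ∨ T)) ∨ (¬T ∧ (F ∨ T))))
  [1] ¬(T ∧ F) ∨ ¬((¬T ∧ (F ∨ T)) ∨ (¬T ∧ (F ∨ T)))
  [2] (¬T ∨ ¬F) ∨ ¬((¬T ∧ (F ∨ T)) ∨ (¬T ∧ (F ∨ T)))
  [3] (F ∨ ¬F) ∨ ¬((¬T ∧ (F ∨ T)) ∨ (¬T ∧ (F ∨ T)))
  [4] ¬F ∨ ¬((¬T ∧ (F ∨ T)) ∨ (¬T ∧ (F ∨ T)))
  [5] T ∨ ¬((¬T ∧ (F ∨ T)) ∨ (¬T ∧ (F ∨ T)))
  [6] T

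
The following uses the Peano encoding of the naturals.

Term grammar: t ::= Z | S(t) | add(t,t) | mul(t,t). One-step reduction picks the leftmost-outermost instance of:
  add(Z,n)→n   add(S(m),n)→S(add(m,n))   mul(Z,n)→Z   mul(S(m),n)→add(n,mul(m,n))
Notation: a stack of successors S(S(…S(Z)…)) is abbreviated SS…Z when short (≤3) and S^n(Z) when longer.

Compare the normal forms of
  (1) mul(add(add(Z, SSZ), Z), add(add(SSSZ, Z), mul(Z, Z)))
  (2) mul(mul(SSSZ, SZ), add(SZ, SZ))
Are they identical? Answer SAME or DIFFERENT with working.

Term A:
  start: mul(add(add(Z, SSZ), Z), add(add(SSSZ, Z), mul(Z, Z)))
  step 1: mul(add(SSZ, Z), add(add(SSSZ, Z), mul(Z, Z)))
  step 2: mul(S(add(SZ, Z)), add(add(SSSZ, Z), mul(Z, Z)))
  step 3: add(add(add(SSSZ, Z), mul(Z, Z)), mul(add(SZ, Z), add(add(SSSZ, Z), mul(Z, Z))))
  step 4: add(add(S(add(SSZ, Z)), mul(Z, Z)), mul(add(SZ, Z), add(add(SSSZ, Z), mul(Z, Z))))
  step 5: add(S(add(add(SSZ, Z), mul(Z, Z))), mul(add(SZ, Z), add(add(SSSZ, Z), mul(Z, Z))))
  step 6: S(add(add(add(SSZ, Z), mul(Z, Z)), mul(add(SZ, Z), add(add(SSSZ, Z), mul(Z, Z)))))
  step 7: S(add(add(S(add(SZ, Z)), mul(Z, Z)), mul(add(SZ, Z), add(add(SSSZ, Z), mul(Z, Z)))))
  step 8: S(add(S(add(add(SZ, Z), mul(Z, Z))), mul(add(SZ, Z), add(add(SSSZ, Z), mul(Z, Z)))))
  step 9: S(S(add(add(add(SZ, Z), mul(Z, Z)), mul(add(SZ, Z), add(add(SSSZ, Z), mul(Z, Z))))))
  step 10: S(S(add(add(S(add(Z, Z)), mul(Z, Z)), mul(add(SZ, Z), add(add(SSSZ, Z), mul(Z, Z))))))
  step 11: S(S(add(S(add(add(Z, Z), mul(Z, Z))), mul(add(SZ, Z), add(add(SSSZ, Z), mul(Z, Z))))))
  step 12: S(S(S(add(add(add(Z, Z), mul(Z, Z)), mul(add(SZ, Z), add(add(SSSZ, Z), mul(Z, Z)))))))
  step 13: S(S(S(add(add(Z, mul(Z, Z)), mul(add(SZ, Z), add(add(SSSZ, Z), mul(Z, Z)))))))
  step 14: S(S(S(add(mul(Z, Z), mul(add(SZ, Z), add(add(SSSZ, Z), mul(Z, Z)))))))
  step 15: S(S(S(add(Z, mul(add(SZ, Z), add(add(SSSZ, Z), mul(Z, Z)))))))
  step 16: S(S(S(mul(add(SZ, Z), add(add(SSSZ, Z), mul(Z, Z))))))
  step 17: S(S(S(mul(S(add(Z, Z)), add(add(SSSZ, Z), mul(Z, Z))))))
  step 18: S(S(S(add(add(add(SSSZ, Z), mul(Z, Z)), mul(add(Z, Z), add(add(SSSZ, Z), mul(Z, Z)))))))
  step 19: S(S(S(add(add(S(add(SSZ, Z)), mul(Z, Z)), mul(add(Z, Z), add(add(SSSZ, Z), mul(Z, Z)))))))
  step 20: S(S(S(add(S(add(add(SSZ, Z), mul(Z, Z))), mul(add(Z, Z), add(add(SSSZ, Z), mul(Z, Z)))))))
  step 21: S(S(S(S(add(add(add(SSZ, Z), mul(Z, Z)), mul(add(Z, Z), add(add(SSSZ, Z), mul(Z, Z))))))))
  step 22: S(S(S(S(add(add(S(add(SZ, Z)), mul(Z, Z)), mul(add(Z, Z), add(add(SSSZ, Z), mul(Z, Z))))))))
  step 23: S(S(S(S(add(S(add(add(SZ, Z), mul(Z, Z))), mul(add(Z, Z), add(add(SSSZ, Z), mul(Z, Z))))))))
  step 24: S(S(S(S(S(add(add(add(SZ, Z), mul(Z, Z)), mul(add(Z, Z), add(add(SSSZ, Z), mul(Z, Z)))))))))
  step 25: S(S(S(S(S(add(add(S(add(Z, Z)), mul(Z, Z)), mul(add(Z, Z), add(add(SSSZ, Z), mul(Z, Z)))))))))
  step 26: S(S(S(S(S(add(S(add(add(Z, Z), mul(Z, Z))), mul(add(Z, Z), add(add(SSSZ, Z), mul(Z, Z)))))))))
  step 27: S(S(S(S(S(S(add(add(add(Z, Z), mul(Z, Z)), mul(add(Z, Z), add(add(SSSZ, Z), mul(Z, Z))))))))))
  step 28: S(S(S(S(S(S(add(add(Z, mul(Z, Z)), mul(add(Z, Z), add(add(SSSZ, Z), mul(Z, Z))))))))))
  step 29: S(S(S(S(S(S(add(mul(Z, Z), mul(add(Z, Z), add(add(SSSZ, Z), mul(Z, Z))))))))))
  step 30: S(S(S(S(S(S(add(Z, mul(add(Z, Z), add(add(SSSZ, Z), mul(Z, Z))))))))))
  step 31: S(S(S(S(S(S(mul(add(Z, Z), add(add(SSSZ, Z), mul(Z, Z)))))))))
  step 32: S(S(S(S(S(S(mul(Z, add(add(SSSZ, Z), mul(Z, Z)))))))))
  step 33: S^6(Z)

Term B:
  start: mul(mul(SSSZ, SZ), add(SZ, SZ))
  step 1: mul(add(SZ, mul(SSZ, SZ)), add(SZ, SZ))
  step 2: mul(S(add(Z, mul(SSZ, SZ))), add(SZ, SZ))
  step 3: add(add(SZ, SZ), mul(add(Z, mul(SSZ, SZ)), add(SZ, SZ)))
  step 4: add(S(add(Z, SZ)), mul(add(Z, mul(SSZ, SZ)), add(SZ, SZ)))
  step 5: S(add(add(Z, SZ), mul(add(Z, mul(SSZ, SZ)), add(SZ, SZ))))
  step 6: S(add(SZ, mul(add(Z, mul(SSZ, SZ)), add(SZ, SZ))))
  step 7: S(S(add(Z, mul(add(Z, mul(SSZ, SZ)), add(SZ, SZ)))))
  step 8: S(S(mul(add(Z, mul(SSZ, SZ)), add(SZ, SZ))))
  step 9: S(S(mul(mul(SSZ, SZ), add(SZ, SZ))))
  step 10: S(S(mul(add(SZ, mul(SZ, SZ)), add(SZ, SZ))))
  step 11: S(S(mul(S(add(Z, mul(SZ, SZ))), add(SZ, SZ))))
  step 12: S(S(add(add(SZ, SZ), mul(add(Z, mul(SZ, SZ)), add(SZ, SZ)))))
  step 13: S(S(add(S(add(Z, SZ)), mul(add(Z, mul(SZ, SZ)), add(SZ, SZ)))))
  step 14: S(S(S(add(add(Z, SZ), mul(add(Z, mul(SZ, SZ)), add(SZ, SZ))))))
  step 15: S(S(S(add(SZ, mul(add(Z, mul(SZ, SZ)), add(SZ, SZ))))))
  step 16: S(S(S(S(add(Z, mul(add(Z, mul(SZ, SZ)), add(SZ, SZ)))))))
  step 17: S(S(S(S(mul(add(Z, mul(SZ, SZ)), add(SZ, SZ))))))
  step 18: S(S(S(S(mul(mul(SZ, SZ), add(SZ, SZ))))))
  step 19: S(S(S(S(mul(add(SZ, mul(Z, SZ)), add(SZ, SZ))))))
  step 20: S(S(S(S(mul(S(add(Z, mul(Z, SZ))), add(SZ, SZ))))))
  step 21: S(S(S(S(add(add(SZ, SZ), mul(add(Z, mul(Z, SZ)), add(SZ, SZ)))))))
  step 22: S(S(S(S(add(S(add(Z, SZ)), mul(add(Z, mul(Z, SZ)), add(SZ, SZ)))))))
  step 23: S(S(S(S(S(add(add(Z, SZ), mul(add(Z, mul(Z, SZ)), add(SZ, SZ))))))))
  step 24: S(S(S(S(S(add(SZ, mul(add(Z, mul(Z, SZ)), add(SZ, SZ))))))))
  step 25: S(S(S(S(S(S(add(Z, mul(add(Z, mul(Z, SZ)), add(SZ, SZ)))))))))
  step 26: S(S(S(S(S(S(mul(add(Z, mul(Z, SZ)), add(SZ, SZ))))))))
  step 27: S(S(S(S(S(S(mul(mul(Z, SZ), add(SZ, SZ))))))))
  step 28: S(S(S(S(S(S(mul(Z, add(SZ, SZ))))))))
  step 29: S^6(Z)

Answer: SAME — A ⇓ S^6(Z), B ⇓ S^6(Z)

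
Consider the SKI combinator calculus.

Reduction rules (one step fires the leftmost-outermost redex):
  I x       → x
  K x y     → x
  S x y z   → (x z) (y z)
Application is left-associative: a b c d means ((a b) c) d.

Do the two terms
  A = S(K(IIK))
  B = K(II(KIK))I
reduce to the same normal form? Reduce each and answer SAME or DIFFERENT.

Term A:
  start: S(K(IIK))
  →1  S(K(IK))
  →2  S(KK)

Term B:
  start: K(II(KIK))I
  →1  II(KIK)
  →2  I(KIK)
  →3  KIK
  →4  I

Answer: DIFFERENT — A ⇓ S(KK), B ⇓ I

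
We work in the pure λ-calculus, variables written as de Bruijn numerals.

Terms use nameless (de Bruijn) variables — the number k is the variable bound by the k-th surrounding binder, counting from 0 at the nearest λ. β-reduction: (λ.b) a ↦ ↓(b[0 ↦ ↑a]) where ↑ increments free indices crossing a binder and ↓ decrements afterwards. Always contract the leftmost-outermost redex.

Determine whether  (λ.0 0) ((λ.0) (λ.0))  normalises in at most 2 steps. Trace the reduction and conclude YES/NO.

Answer: NO — after 2 steps the term is (λ.0) ((λ.0) (λ.0)), not yet normal

Reduction:
  start: (λ.0 0) ((λ.0) (λ.0))
  →1  (λ.0) (λ.0) ((λ.0) (λ.0))
  →2  (λ.0) ((λ.0) (λ.0))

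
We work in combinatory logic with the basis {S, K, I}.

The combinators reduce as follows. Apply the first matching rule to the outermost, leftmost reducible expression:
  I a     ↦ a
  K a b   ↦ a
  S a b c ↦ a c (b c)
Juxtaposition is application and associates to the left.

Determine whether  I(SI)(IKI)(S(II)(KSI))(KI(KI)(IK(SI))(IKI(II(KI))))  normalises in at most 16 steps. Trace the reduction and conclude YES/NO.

  start: I(SI)(IKI)(S(II)(KSI))(KI(KI)(IK(SI))(IKI(II(KI))))
  →1  SI(IKI)(S(II)(KSI))(KI(KI)(IK(SI))(IKI(II(KI))))
  →2  I(S(II)(KSI))(IKI(S(II)(KSI)))(KI(KI)(IK(SI))(IKI(II(KI))))
  →3  S(II)(KSI)(IKI(S(II)(KSI)))(KI(KI)(IK(SI))(IKI(II(KI))))
  →4  II(IKI(S(II)(KSI)))(KSI(IKI(S(II)(KSI))))(KI(KI)(IK(SI))(IKI(II(KI))))
  →5  I(IKI(S(II)(KSI)))(KSI(IKI(S(II)(KSI))))(KI(KI)(IK(SI))(IKI(II(KI))))
  →6  IKI(S(II)(KSI))(KSI(IKI(S(II)(KSI))))(KI(KI)(IK(SI))(IKI(II(KI))))
  →7  KI(S(II)(KSI))(KSI(IKI(S(II)(KSI))))(KI(KI)(IK(SI))(IKI(II(KI))))
  →8  I(KSI(IKI(S(II)(KSI))))(KI(KI)(IK(SI))(IKI(II(KI))))
  →9  KSI(IKI(S(II)(KSI)))(KI(KI)(IK(SI))(IKI(II(KI))))
  →10  S(IKI(S(II)(KSI)))(KI(KI)(IK(SI))(IKI(II(KI))))
  →11  S(KI(S(II)(KSI)))(KI(KI)(IK(SI))(IKI(II(KI))))
  →12  SI(KI(KI)(IK(SI))(IKI(II(KI))))
  →13  SI(I(IK(SI))(IKI(II(KI))))
  →14  SI(IK(SI)(IKI(II(KI))))
  →15  SI(K(SI)(IKI(II(KI))))
  →16  SI(SI)

Answer: YES — reaches normal form SI(SI) in 16 ≤ 16 steps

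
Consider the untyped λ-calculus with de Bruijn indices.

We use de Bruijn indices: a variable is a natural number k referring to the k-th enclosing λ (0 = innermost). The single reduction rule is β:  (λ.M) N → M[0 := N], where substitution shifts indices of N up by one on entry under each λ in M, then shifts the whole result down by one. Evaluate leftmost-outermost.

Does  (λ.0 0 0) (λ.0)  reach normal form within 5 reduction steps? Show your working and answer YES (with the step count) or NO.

Answer: YES — reaches normal form λ.0 in 3 ≤ 5 steps

Derivation:
  start: (λ.0 0 0) (λ.0)
  step 1: (λ.0) (λ.0) (λ.0)
  step 2: (λ.0) (λ.0)
  step 3: λ.0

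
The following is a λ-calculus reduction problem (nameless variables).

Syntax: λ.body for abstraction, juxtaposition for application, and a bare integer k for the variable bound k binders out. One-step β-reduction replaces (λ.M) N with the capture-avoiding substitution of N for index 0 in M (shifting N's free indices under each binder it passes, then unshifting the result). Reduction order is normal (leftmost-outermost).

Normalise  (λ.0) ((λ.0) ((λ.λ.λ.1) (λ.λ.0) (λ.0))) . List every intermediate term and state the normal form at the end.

  start: (λ.0) ((λ.0) ((λ.λ.λ.1) (λ.λ.0) (λ.0)))
  →1  (λ.0) ((λ.λ.λ.1) (λ.λ.0) (λ.0))
  →2  (λ.λ.λ.1) (λ.λ.0) (λ.0)
  →3  (λ.λ.1) (λ.0)
  →4  λ.λ.0

Answer: normal form = λ.λ.0  (in 4 steps)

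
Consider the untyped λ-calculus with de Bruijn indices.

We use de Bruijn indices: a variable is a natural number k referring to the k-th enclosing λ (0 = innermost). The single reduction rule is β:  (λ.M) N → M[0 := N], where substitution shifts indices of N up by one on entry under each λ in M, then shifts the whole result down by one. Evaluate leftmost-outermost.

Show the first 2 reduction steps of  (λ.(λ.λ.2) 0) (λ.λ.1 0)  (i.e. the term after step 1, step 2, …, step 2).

Answer: after 2 steps: λ.λ.λ.1 0

Working:
  start: (λ.(λ.λ.2) 0) (λ.λ.1 0)
  step 1: (λ.λ.λ.λ.1 0) (λ.λ.1 0)
  step 2: λ.λ.λ.1 0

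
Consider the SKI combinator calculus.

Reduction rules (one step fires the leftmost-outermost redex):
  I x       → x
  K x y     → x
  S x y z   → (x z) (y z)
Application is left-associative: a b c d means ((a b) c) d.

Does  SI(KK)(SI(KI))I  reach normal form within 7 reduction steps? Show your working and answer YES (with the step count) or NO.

Answer: YES — reaches normal form I in 7 ≤ 7 steps

Reduction:
  start: SI(KK)(SI(KI))I
  [1] I(SI(KI))(KK(SI(KI)))I
  [2] SI(KI)(KK(SI(KI)))I
  [3] I(KK(SI(KI)))(KI(KK(SI(KI))))I
  [4] KK(SI(KI))(KI(KK(SI(KI))))I
  [5] K(KI(KK(SI(KI))))I
  [6] KI(KK(SI(KI)))
  [7] I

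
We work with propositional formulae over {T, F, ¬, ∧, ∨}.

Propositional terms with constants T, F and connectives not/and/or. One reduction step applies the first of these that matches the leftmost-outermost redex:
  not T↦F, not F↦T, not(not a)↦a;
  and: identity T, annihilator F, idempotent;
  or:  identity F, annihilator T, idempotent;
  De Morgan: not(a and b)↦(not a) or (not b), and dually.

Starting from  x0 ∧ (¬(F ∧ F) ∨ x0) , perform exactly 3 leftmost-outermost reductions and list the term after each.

Answer: after 3 steps: x0 ∧ (T ∨ x0)

Working:
  start: x0 ∧ (¬(F ∧ F) ∨ x0)
  [1] x0 ∧ ((¬F ∨ ¬F) ∨ x0)
  [2] x0 ∧ (¬F ∨ x0)
  [3] x0 ∧ (T ∨ x0)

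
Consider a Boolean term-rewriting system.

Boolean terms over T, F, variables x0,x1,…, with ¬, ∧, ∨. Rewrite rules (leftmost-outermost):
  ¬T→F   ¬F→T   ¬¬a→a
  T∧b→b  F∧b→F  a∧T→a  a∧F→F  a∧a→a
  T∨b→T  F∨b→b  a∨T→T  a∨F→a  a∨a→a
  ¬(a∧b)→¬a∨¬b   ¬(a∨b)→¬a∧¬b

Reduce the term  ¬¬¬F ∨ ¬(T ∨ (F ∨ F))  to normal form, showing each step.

  start: ¬¬¬F ∨ ¬(T ∨ (F ∨ F))
  step 1: ¬F ∨ ¬(T ∨ (F ∨ F))
  step 2: T ∨ ¬(T ∨ (F ∨ F))
  step 3: T

Answer: normal form = T  (in 3 steps)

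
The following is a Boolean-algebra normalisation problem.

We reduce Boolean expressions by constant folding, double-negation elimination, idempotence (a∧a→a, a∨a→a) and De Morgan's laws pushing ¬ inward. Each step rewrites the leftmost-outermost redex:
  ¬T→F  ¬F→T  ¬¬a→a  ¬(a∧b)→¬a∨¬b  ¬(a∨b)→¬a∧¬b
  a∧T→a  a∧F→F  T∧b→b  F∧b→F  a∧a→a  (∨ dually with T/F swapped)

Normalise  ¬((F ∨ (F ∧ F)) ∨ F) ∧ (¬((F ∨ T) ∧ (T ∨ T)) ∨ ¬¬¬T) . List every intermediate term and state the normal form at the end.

  start: ¬((F ∨ (F ∧ F)) ∨ F) ∧ (¬((F ∨ T) ∧ (T ∨ T)) ∨ ¬¬¬T)
  [1] (¬(F ∨ (F ∧ F)) ∧ ¬F) ∧ (¬((F ∨ T) ∧ (T ∨ T)) ∨ ¬¬¬T)
  [2] ((¬F ∧ ¬(F ∧ F)) ∧ ¬F) ∧ (¬((F ∨ T) ∧ (T ∨ T)) ∨ ¬¬¬T)
  [3] ((T ∧ ¬(F ∧ F)) ∧ ¬F) ∧ (¬((F ∨ T) ∧ (T ∨ T)) ∨ ¬¬¬T)
  [4] (¬(F ∧ F) ∧ ¬F) ∧ (¬((F ∨ T) ∧ (T ∨ T)) ∨ ¬¬¬T)
  [5] ((¬F ∨ ¬F) ∧ ¬F) ∧ (¬((F ∨ T) ∧ (T ∨ T)) ∨ ¬¬¬T)
  [6] (¬F ∧ ¬F) ∧ (¬((F ∨ T) ∧ (T ∨ T)) ∨ ¬¬¬T)
  [7] ¬F ∧ (¬((F ∨ T) ∧ (T ∨ T)) ∨ ¬¬¬T)
  [8] T ∧ (¬((F ∨ T) ∧ (T ∨ T)) ∨ ¬¬¬T)
  [9] ¬((F ∨ T) ∧ (T ∨ T)) ∨ ¬¬¬T
  [10] (¬(F ∨ T) ∨ ¬(T ∨ T)) ∨ ¬¬¬T
  [11] ((¬F ∧ ¬T) ∨ ¬(T ∨ T)) ∨ ¬¬¬T
  [12] ((T ∧ ¬T) ∨ ¬(T ∨ T)) ∨ ¬¬¬T
  [13] (¬T ∨ ¬(T ∨ T)) ∨ ¬¬¬T
  [14] (F ∨ ¬(T ∨ T)) ∨ ¬¬¬T
  [15] ¬(T ∨ T) ∨ ¬¬¬T
  [16] (¬T ∧ ¬T) ∨ ¬¬¬T
  [17] ¬T ∨ ¬¬¬T
  [18] F ∨ ¬¬¬T
  [19] ¬¬¬T
  [20] ¬T
  [21] F

Answer: normal form = F  (in 21 steps)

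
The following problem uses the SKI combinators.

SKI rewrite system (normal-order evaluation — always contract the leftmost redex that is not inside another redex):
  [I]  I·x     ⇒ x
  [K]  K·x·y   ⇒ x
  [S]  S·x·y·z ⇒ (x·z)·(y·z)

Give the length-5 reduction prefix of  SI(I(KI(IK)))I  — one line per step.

Answer: after 5 steps: II

Reduction:
  start: SI(I(KI(IK)))I
  step 1: II(I(KI(IK))I)
  step 2: I(I(KI(IK))I)
  step 3: I(KI(IK))I
  step 4: KI(IK)I
  step 5: II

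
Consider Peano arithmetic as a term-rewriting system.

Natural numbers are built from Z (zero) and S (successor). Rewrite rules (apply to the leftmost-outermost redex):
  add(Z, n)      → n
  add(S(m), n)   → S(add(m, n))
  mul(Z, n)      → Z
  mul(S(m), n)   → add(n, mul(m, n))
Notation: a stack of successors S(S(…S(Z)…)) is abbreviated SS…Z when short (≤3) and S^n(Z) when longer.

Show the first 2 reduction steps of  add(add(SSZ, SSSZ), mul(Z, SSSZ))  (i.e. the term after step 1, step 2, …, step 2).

  start: add(add(SSZ, SSSZ), mul(Z, SSSZ))
  step 1: add(S(add(SZ, SSSZ)), mul(Z, SSSZ))
  step 2: S(add(add(SZ, SSSZ), mul(Z, SSSZ)))

Answer: after 2 steps: S(add(add(SZ, SSSZ), mul(Z, SSSZ)))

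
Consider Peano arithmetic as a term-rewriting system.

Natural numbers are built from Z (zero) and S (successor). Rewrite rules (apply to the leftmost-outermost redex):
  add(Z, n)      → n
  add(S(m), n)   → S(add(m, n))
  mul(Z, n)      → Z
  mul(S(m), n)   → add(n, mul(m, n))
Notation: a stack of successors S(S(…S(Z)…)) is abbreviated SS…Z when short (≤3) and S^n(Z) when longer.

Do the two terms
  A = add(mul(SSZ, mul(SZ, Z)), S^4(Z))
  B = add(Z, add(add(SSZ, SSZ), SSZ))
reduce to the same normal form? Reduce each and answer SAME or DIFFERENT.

Answer: DIFFERENT — A ⇓ S^4(Z), B ⇓ S^6(Z)

Working:
Term A:
  start: add(mul(SSZ, mul(SZ, Z)), S^4(Z))
  [1] add(add(mul(SZ, Z), mul(SZ, mul(SZ, Z))), S^4(Z))
  [2] add(add(add(Z, mul(Z, Z)), mul(SZ, mul(SZ, Z))), S^4(Z))
  [3] add(add(mul(Z, Z), mul(SZ, mul(SZ, Z))), S^4(Z))
  [4] add(add(Z, mul(SZ, mul(SZ, Z))), S^4(Z))
  [5] add(mul(SZ, mul(SZ, Z)), S^4(Z))
  [6] add(add(mul(SZ, Z), mul(Z, mul(SZ, Z))), S^4(Z))
  [7] add(add(add(Z, mul(Z, Z)), mul(Z, mul(SZ, Z))), S^4(Z))
  [8] add(add(mul(Z, Z), mul(Z, mul(SZ, Z))), S^4(Z))
  [9] add(add(Z, mul(Z, mul(SZ, Z))), S^4(Z))
  [10] add(mul(Z, mul(SZ, Z)), S^4(Z))
  [11] add(Z, S^4(Z))
  [12] S^4(Z)

Term B:
  start: add(Z, add(add(SSZ, SSZ), SSZ))
  [1] add(add(SSZ, SSZ), SSZ)
  [2] add(S(add(SZ, SSZ)), SSZ)
  [3] S(add(add(SZ, SSZ), SSZ))
  [4] S(add(S(add(Z, SSZ)), SSZ))
  [5] S(S(add(add(Z, SSZ), SSZ)))
  [6] S(S(add(SSZ, SSZ)))
  [7] S(S(S(add(SZ, SSZ))))
  [8] S(S(S(S(add(Z, SSZ)))))
  [9] S^6(Z)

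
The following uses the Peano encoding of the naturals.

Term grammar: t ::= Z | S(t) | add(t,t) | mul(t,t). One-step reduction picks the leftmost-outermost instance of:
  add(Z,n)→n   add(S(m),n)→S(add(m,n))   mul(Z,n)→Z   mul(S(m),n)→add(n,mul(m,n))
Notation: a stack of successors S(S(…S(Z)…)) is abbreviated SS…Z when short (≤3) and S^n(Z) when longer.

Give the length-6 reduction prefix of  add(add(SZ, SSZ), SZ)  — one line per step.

  start: add(add(SZ, SSZ), SZ)
  [1] add(S(add(Z, SSZ)), SZ)
  [2] S(add(add(Z, SSZ), SZ))
  [3] S(add(SSZ, SZ))
  [4] S(S(add(SZ, SZ)))
  [5] S(S(S(add(Z, SZ))))
  [6] S^4(Z)

Answer: after 6 steps: S^4(Z)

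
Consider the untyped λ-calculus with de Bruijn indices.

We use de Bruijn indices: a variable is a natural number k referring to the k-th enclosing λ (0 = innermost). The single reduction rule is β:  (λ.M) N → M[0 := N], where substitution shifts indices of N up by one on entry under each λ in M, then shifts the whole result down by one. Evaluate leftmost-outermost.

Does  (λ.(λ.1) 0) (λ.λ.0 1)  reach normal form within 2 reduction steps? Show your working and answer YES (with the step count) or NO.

  start: (λ.(λ.1) 0) (λ.λ.0 1)
  →1  (λ.λ.λ.0 1) (λ.λ.0 1)
  →2  λ.λ.0 1

Answer: YES — reaches normal form λ.λ.0 1 in 2 ≤ 2 steps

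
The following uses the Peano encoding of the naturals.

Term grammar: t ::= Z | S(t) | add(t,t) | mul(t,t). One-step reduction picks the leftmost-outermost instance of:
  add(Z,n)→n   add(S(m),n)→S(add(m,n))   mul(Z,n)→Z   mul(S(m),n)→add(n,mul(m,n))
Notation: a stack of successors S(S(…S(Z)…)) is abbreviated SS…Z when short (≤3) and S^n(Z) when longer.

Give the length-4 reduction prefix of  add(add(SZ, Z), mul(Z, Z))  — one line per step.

Answer: after 4 steps: S(mul(Z, Z))

Working:
  start: add(add(SZ, Z), mul(Z, Z))
  →1  add(S(add(Z, Z)), mul(Z, Z))
  →2  S(add(add(Z, Z), mul(Z, Z)))
  →3  S(add(Z, mul(Z, Z)))
  →4  S(mul(Z, Z))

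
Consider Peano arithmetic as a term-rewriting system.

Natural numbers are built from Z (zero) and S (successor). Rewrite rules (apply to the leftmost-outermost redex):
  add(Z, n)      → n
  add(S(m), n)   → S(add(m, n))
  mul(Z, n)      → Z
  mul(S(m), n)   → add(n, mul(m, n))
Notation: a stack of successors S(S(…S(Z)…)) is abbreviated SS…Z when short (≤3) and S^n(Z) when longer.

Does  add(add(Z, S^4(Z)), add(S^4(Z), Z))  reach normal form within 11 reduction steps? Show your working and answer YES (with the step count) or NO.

  start: add(add(Z, S^4(Z)), add(S^4(Z), Z))
  [1] add(S^4(Z), add(S^4(Z), Z))
  [2] S(add(SSSZ, add(S^4(Z), Z)))
  [3] S(S(add(SSZ, add(S^4(Z), Z))))
  [4] S(S(S(add(SZ, add(S^4(Z), Z)))))
  [5] S(S(S(S(add(Z, add(S^4(Z), Z))))))
  [6] S(S(S(S(add(S^4(Z), Z)))))
  [7] S(S(S(S(S(add(SSSZ, Z))))))
  [8] S(S(S(S(S(S(add(SSZ, Z)))))))
  [9] S(S(S(S(S(S(S(add(SZ, Z))))))))
  [10] S(S(S(S(S(S(S(S(add(Z, Z)))))))))
  [11] S^8(Z)

Answer: YES — reaches normal form S^8(Z) in 11 ≤ 11 steps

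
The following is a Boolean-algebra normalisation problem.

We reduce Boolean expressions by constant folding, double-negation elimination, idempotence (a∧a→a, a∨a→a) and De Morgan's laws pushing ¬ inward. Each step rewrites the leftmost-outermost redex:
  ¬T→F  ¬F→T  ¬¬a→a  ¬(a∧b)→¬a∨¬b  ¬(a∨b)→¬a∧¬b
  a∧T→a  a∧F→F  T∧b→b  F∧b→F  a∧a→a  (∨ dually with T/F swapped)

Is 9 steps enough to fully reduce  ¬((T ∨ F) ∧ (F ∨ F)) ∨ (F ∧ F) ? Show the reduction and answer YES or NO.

  start: ¬((T ∨ F) ∧ (F ∨ F)) ∨ (F ∧ F)
  →1  (¬(T ∨ F) ∨ ¬(F ∨ F)) ∨ (F ∧ F)
  →2  ((¬T ∧ ¬F) ∨ ¬(F ∨ F)) ∨ (F ∧ F)
  →3  ((F ∧ ¬F) ∨ ¬(F ∨ F)) ∨ (F ∧ F)
  →4  (F ∨ ¬(F ∨ F)) ∨ (F ∧ F)
  →5  ¬(F ∨ F) ∨ (F ∧ F)
  →6  (¬F ∧ ¬F) ∨ (F ∧ F)
  →7  ¬F ∨ (F ∧ F)
  →8  T ∨ (F ∧ F)
  →9  T

Answer: YES — reaches normal form T in 9 ≤ 9 steps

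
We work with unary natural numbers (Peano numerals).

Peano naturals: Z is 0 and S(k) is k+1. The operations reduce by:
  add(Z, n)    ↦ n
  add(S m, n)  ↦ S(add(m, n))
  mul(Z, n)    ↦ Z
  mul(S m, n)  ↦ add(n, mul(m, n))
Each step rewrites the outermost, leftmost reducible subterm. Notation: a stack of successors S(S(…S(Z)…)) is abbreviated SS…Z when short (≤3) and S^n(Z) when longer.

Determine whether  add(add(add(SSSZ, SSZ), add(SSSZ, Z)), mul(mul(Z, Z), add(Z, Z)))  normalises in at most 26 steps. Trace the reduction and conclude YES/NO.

  start: add(add(add(SSSZ, SSZ), add(SSSZ, Z)), mul(mul(Z, Z), add(Z, Z)))
  →1  add(add(S(add(SSZ, SSZ)), add(SSSZ, Z)), mul(mul(Z, Z), add(Z, Z)))
  →2  add(S(add(add(SSZ, SSZ), add(SSSZ, Z))), mul(mul(Z, Z), add(Z, Z)))
  →3  S(add(add(add(SSZ, SSZ), add(SSSZ, Z)), mul(mul(Z, Z), add(Z, Z))))
  →4  S(add(add(S(add(SZ, SSZ)), add(SSSZ, Z)), mul(mul(Z, Z), add(Z, Z))))
  →5  S(add(S(add(add(SZ, SSZ), add(SSSZ, Z))), mul(mul(Z, Z), add(Z, Z))))
  →6  S(S(add(add(add(SZ, SSZ), add(SSSZ, Z)), mul(mul(Z, Z), add(Z, Z)))))
  →7  S(S(add(add(S(add(Z, SSZ)), add(SSSZ, Z)), mul(mul(Z, Z), add(Z, Z)))))
  →8  S(S(add(S(add(add(Z, SSZ), add(SSSZ, Z))), mul(mul(Z, Z), add(Z, Z)))))
  →9  S(S(S(add(add(add(Z, SSZ), add(SSSZ, Z)), mul(mul(Z, Z), add(Z, Z))))))
  →10  S(S(S(add(add(SSZ, add(SSSZ, Z)), mul(mul(Z, Z), add(Z, Z))))))
  →11  S(S(S(add(S(add(SZ, add(SSSZ, Z))), mul(mul(Z, Z), add(Z, Z))))))
  →12  S(S(S(S(add(add(SZ, add(SSSZ, Z)), mul(mul(Z, Z), add(Z, Z)))))))
  →13  S(S(S(S(add(S(add(Z, add(SSSZ, Z))), mul(mul(Z, Z), add(Z, Z)))))))
  →14  S(S(S(S(S(add(add(Z, add(SSSZ, Z)), mul(mul(Z, Z), add(Z, Z))))))))
  →15  S(S(S(S(S(add(add(SSSZ, Z), mul(mul(Z, Z), add(Z, Z))))))))
  →16  S(S(S(S(S(add(S(add(SSZ, Z)), mul(mul(Z, Z), add(Z, Z))))))))
  →17  S(S(S(S(S(S(add(add(SSZ, Z), mul(mul(Z, Z), add(Z, Z)))))))))
  →18  S(S(S(S(S(S(add(S(add(SZ, Z)), mul(mul(Z, Z), add(Z, Z)))))))))
  →19  S(S(S(S(S(S(S(add(add(SZ, Z), mul(mul(Z, Z), add(Z, Z))))))))))
  →20  S(S(S(S(S(S(S(add(S(add(Z, Z)), mul(mul(Z, Z), add(Z, Z))))))))))
  →21  S(S(S(S(S(S(S(S(add(add(Z, Z), mul(mul(Z, Z), add(Z, Z)))))))))))
  →22  S(S(S(S(S(S(S(S(add(Z, mul(mul(Z, Z), add(Z, Z)))))))))))
  →23  S(S(S(S(S(S(S(S(mul(mul(Z, Z), add(Z, Z))))))))))
  →24  S(S(S(S(S(S(S(S(mul(Z, add(Z, Z))))))))))
  →25  S^8(Z)

Answer: YES — reaches normal form S^8(Z) in 25 ≤ 26 steps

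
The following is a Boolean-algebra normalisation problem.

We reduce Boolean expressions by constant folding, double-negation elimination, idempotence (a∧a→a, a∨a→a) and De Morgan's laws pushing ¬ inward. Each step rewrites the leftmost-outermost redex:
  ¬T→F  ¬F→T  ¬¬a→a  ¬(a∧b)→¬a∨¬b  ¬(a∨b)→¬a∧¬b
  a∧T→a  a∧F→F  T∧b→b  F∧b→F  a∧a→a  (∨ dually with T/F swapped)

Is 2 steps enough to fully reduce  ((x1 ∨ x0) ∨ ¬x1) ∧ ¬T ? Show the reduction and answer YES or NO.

Answer: YES — reaches normal form F in 2 ≤ 2 steps

Working:
  start: ((x1 ∨ x0) ∨ ¬x1) ∧ ¬T
  [1] ((x1 ∨ x0) ∨ ¬x1) ∧ F
  [2] F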